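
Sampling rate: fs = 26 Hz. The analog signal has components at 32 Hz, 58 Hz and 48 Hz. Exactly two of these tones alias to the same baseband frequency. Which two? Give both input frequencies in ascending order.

fs/2 = 13 Hz.
32 Hz mod fs = 6 Hz.
6 Hz ≤ fs/2 = 13 Hz, appears at 6 Hz.
58 Hz mod fs = 6 Hz.
6 Hz ≤ fs/2 = 13 Hz, appears at 6 Hz.
48 Hz mod fs = 22 Hz.
22 Hz > fs/2 = 13 Hz, folds to fs − 22 Hz = 4 Hz.
32 Hz and 58 Hz both map to 6 Hz.

32 Hz, 58 Hz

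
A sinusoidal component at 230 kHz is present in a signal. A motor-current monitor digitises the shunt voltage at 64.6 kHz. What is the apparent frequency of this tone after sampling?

28.4 kHz

230 kHz mod fs = 36.2 kHz.
36.2 kHz > fs/2 = 32.3 kHz, folds to fs − 36.2 kHz = 28.4 kHz.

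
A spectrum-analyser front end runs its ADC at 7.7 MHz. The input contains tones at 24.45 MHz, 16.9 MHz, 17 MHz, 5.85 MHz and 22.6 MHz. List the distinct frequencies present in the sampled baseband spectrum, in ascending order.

0.5 MHz, 1.35 MHz, 1.5 MHz, 1.6 MHz, 1.85 MHz

fs/2 = 3.85 MHz.
24.45 MHz mod fs = 1.35 MHz.
1.35 MHz ≤ fs/2 = 3.85 MHz, appears at 1.35 MHz.
16.9 MHz mod fs = 1.5 MHz.
1.5 MHz ≤ fs/2 = 3.85 MHz, appears at 1.5 MHz.
17 MHz mod fs = 1.6 MHz.
1.6 MHz ≤ fs/2 = 3.85 MHz, appears at 1.6 MHz.
5.85 MHz > fs/2 = 3.85 MHz, folds to fs − 5.85 MHz = 1.85 MHz.
22.6 MHz mod fs = 7.2 MHz.
7.2 MHz > fs/2 = 3.85 MHz, folds to fs − 7.2 MHz = 0.5 MHz.
Distinct values: {0.5 MHz, 1.35 MHz, 1.5 MHz, 1.6 MHz, 1.85 MHz}.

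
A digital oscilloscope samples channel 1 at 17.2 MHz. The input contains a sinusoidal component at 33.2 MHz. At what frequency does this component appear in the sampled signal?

33.2 MHz mod fs = 16 MHz.
16 MHz > fs/2 = 8.6 MHz, folds to fs − 16 MHz = 1.2 MHz.

1.2 MHz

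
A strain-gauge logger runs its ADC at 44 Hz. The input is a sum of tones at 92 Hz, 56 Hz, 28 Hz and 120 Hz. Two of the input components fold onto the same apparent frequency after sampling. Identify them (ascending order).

fs/2 = 22 Hz.
92 Hz mod fs = 4 Hz.
4 Hz ≤ fs/2 = 22 Hz, appears at 4 Hz.
56 Hz mod fs = 12 Hz.
12 Hz ≤ fs/2 = 22 Hz, appears at 12 Hz.
28 Hz > fs/2 = 22 Hz, folds to fs − 28 Hz = 16 Hz.
120 Hz mod fs = 32 Hz.
32 Hz > fs/2 = 22 Hz, folds to fs − 32 Hz = 12 Hz.
56 Hz and 120 Hz both map to 12 Hz.

56 Hz, 120 Hz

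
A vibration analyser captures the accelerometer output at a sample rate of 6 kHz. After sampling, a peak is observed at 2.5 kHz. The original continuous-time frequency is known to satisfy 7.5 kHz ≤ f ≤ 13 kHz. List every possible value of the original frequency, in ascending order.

8.5 kHz, 9.5 kHz

Frequencies that alias to 2.5 kHz are k·fs ± 2.5 kHz for integer k ≥ 0.
k=0: 2.5 kHz.
k=1: 3.5 kHz, 8.5 kHz.
k=2: 9.5 kHz, 14.5 kHz.
k=3: 15.5 kHz, 20.5 kHz.
Within [7.5 kHz, 13 kHz]: 8.5 kHz, 9.5 kHz.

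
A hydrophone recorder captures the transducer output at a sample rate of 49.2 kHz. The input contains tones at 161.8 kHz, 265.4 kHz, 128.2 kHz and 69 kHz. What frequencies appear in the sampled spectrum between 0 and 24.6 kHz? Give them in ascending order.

fs/2 = 24.6 kHz.
161.8 kHz mod fs = 14.2 kHz.
14.2 kHz ≤ fs/2 = 24.6 kHz, appears at 14.2 kHz.
265.4 kHz mod fs = 19.4 kHz.
19.4 kHz ≤ fs/2 = 24.6 kHz, appears at 19.4 kHz.
128.2 kHz mod fs = 29.8 kHz.
29.8 kHz > fs/2 = 24.6 kHz, folds to fs − 29.8 kHz = 19.4 kHz.
69 kHz mod fs = 19.8 kHz.
19.8 kHz ≤ fs/2 = 24.6 kHz, appears at 19.8 kHz.
Distinct values: {14.2 kHz, 19.4 kHz, 19.8 kHz}.

14.2 kHz, 19.4 kHz, 19.8 kHz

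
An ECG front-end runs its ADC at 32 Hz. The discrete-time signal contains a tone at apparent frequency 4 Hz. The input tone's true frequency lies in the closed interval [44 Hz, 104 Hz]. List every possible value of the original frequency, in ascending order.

Frequencies that alias to 4 Hz are k·fs ± 4 Hz for integer k ≥ 0.
k=0: 4 Hz.
k=1: 28 Hz, 36 Hz.
k=2: 60 Hz, 68 Hz.
k=3: 92 Hz, 100 Hz.
k=4: 124 Hz, 132 Hz.
Within [44 Hz, 104 Hz]: 60 Hz, 68 Hz, 92 Hz, 100 Hz.

60 Hz, 68 Hz, 92 Hz, 100 Hz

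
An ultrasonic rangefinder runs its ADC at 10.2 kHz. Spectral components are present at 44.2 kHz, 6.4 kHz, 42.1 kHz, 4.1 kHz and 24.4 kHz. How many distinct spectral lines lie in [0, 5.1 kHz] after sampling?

fs/2 = 5.1 kHz.
44.2 kHz mod fs = 3.4 kHz.
3.4 kHz ≤ fs/2 = 5.1 kHz, appears at 3.4 kHz.
6.4 kHz > fs/2 = 5.1 kHz, folds to fs − 6.4 kHz = 3.8 kHz.
42.1 kHz mod fs = 1.3 kHz.
1.3 kHz ≤ fs/2 = 5.1 kHz, appears at 1.3 kHz.
4.1 kHz ≤ fs/2 = 5.1 kHz, passes unchanged.
24.4 kHz mod fs = 4 kHz.
4 kHz ≤ fs/2 = 5.1 kHz, appears at 4 kHz.
Distinct values: {1.3 kHz, 3.4 kHz, 3.8 kHz, 4 kHz, 4.1 kHz} → 5.

5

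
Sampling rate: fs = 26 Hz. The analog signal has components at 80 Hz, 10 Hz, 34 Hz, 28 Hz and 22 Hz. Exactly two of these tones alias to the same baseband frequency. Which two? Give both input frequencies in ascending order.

28 Hz, 80 Hz

fs/2 = 13 Hz.
80 Hz mod fs = 2 Hz.
2 Hz ≤ fs/2 = 13 Hz, appears at 2 Hz.
10 Hz ≤ fs/2 = 13 Hz, passes unchanged.
34 Hz mod fs = 8 Hz.
8 Hz ≤ fs/2 = 13 Hz, appears at 8 Hz.
28 Hz mod fs = 2 Hz.
2 Hz ≤ fs/2 = 13 Hz, appears at 2 Hz.
22 Hz > fs/2 = 13 Hz, folds to fs − 22 Hz = 4 Hz.
28 Hz and 80 Hz both map to 2 Hz.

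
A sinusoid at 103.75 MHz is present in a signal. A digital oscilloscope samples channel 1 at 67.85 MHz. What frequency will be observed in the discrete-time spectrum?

103.75 MHz mod fs = 35.9 MHz.
35.9 MHz > fs/2 = 33.925 MHz, folds to fs − 35.9 MHz = 31.95 MHz.

31.95 MHz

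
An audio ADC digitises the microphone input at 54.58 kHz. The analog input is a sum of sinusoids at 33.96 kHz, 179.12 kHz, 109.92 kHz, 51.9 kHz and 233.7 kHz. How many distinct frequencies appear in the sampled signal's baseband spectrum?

4

fs/2 = 27.29 kHz.
33.96 kHz > fs/2 = 27.29 kHz, folds to fs − 33.96 kHz = 20.62 kHz.
179.12 kHz mod fs = 15.38 kHz.
15.38 kHz ≤ fs/2 = 27.29 kHz, appears at 15.38 kHz.
109.92 kHz mod fs = 0.76 kHz.
0.76 kHz ≤ fs/2 = 27.29 kHz, appears at 0.76 kHz.
51.9 kHz > fs/2 = 27.29 kHz, folds to fs − 51.9 kHz = 2.68 kHz.
233.7 kHz mod fs = 15.38 kHz.
15.38 kHz ≤ fs/2 = 27.29 kHz, appears at 15.38 kHz.
Distinct values: {0.76 kHz, 2.68 kHz, 15.38 kHz, 20.62 kHz} → 4.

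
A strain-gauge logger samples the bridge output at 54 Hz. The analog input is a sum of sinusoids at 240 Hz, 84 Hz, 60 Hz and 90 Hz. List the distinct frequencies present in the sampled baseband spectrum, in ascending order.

fs/2 = 27 Hz.
240 Hz mod fs = 24 Hz.
24 Hz ≤ fs/2 = 27 Hz, appears at 24 Hz.
84 Hz mod fs = 30 Hz.
30 Hz > fs/2 = 27 Hz, folds to fs − 30 Hz = 24 Hz.
60 Hz mod fs = 6 Hz.
6 Hz ≤ fs/2 = 27 Hz, appears at 6 Hz.
90 Hz mod fs = 36 Hz.
36 Hz > fs/2 = 27 Hz, folds to fs − 36 Hz = 18 Hz.
Distinct values: {6 Hz, 18 Hz, 24 Hz}.

6 Hz, 18 Hz, 24 Hz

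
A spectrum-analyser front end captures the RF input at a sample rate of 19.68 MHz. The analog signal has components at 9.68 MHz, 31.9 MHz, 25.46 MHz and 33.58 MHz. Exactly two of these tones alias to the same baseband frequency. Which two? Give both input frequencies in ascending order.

fs/2 = 9.84 MHz.
9.68 MHz ≤ fs/2 = 9.84 MHz, passes unchanged.
31.9 MHz mod fs = 12.22 MHz.
12.22 MHz > fs/2 = 9.84 MHz, folds to fs − 12.22 MHz = 7.46 MHz.
25.46 MHz mod fs = 5.78 MHz.
5.78 MHz ≤ fs/2 = 9.84 MHz, appears at 5.78 MHz.
33.58 MHz mod fs = 13.9 MHz.
13.9 MHz > fs/2 = 9.84 MHz, folds to fs − 13.9 MHz = 5.78 MHz.
25.46 MHz and 33.58 MHz both map to 5.78 MHz.

25.46 MHz, 33.58 MHz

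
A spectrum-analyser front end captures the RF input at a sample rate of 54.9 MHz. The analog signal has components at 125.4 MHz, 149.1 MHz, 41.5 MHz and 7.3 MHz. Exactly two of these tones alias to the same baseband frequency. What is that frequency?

fs/2 = 27.45 MHz.
125.4 MHz mod fs = 15.6 MHz.
15.6 MHz ≤ fs/2 = 27.45 MHz, appears at 15.6 MHz.
149.1 MHz mod fs = 39.3 MHz.
39.3 MHz > fs/2 = 27.45 MHz, folds to fs − 39.3 MHz = 15.6 MHz.
41.5 MHz > fs/2 = 27.45 MHz, folds to fs − 41.5 MHz = 13.4 MHz.
7.3 MHz ≤ fs/2 = 27.45 MHz, passes unchanged.
125.4 MHz and 149.1 MHz both map to 15.6 MHz.

15.6 MHz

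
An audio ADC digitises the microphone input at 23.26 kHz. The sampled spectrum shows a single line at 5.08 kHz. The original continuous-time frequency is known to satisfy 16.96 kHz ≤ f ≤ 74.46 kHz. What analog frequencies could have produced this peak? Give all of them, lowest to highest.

Frequencies that alias to 5.08 kHz are k·fs ± 5.08 kHz for integer k ≥ 0.
k=0: 5.08 kHz.
k=1: 18.18 kHz, 28.34 kHz.
k=2: 41.44 kHz, 51.6 kHz.
k=3: 64.7 kHz, 74.86 kHz.
k=4: 87.96 kHz, 98.12 kHz.
Within [16.96 kHz, 74.46 kHz]: 18.18 kHz, 28.34 kHz, 41.44 kHz, 51.6 kHz, 64.7 kHz.

18.18 kHz, 28.34 kHz, 41.44 kHz, 51.6 kHz, 64.7 kHz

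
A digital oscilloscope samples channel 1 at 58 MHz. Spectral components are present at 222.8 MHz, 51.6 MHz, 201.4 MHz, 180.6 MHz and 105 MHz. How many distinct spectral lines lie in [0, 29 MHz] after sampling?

5

fs/2 = 29 MHz.
222.8 MHz mod fs = 48.8 MHz.
48.8 MHz > fs/2 = 29 MHz, folds to fs − 48.8 MHz = 9.2 MHz.
51.6 MHz > fs/2 = 29 MHz, folds to fs − 51.6 MHz = 6.4 MHz.
201.4 MHz mod fs = 27.4 MHz.
27.4 MHz ≤ fs/2 = 29 MHz, appears at 27.4 MHz.
180.6 MHz mod fs = 6.6 MHz.
6.6 MHz ≤ fs/2 = 29 MHz, appears at 6.6 MHz.
105 MHz mod fs = 47 MHz.
47 MHz > fs/2 = 29 MHz, folds to fs − 47 MHz = 11 MHz.
Distinct values: {6.4 MHz, 6.6 MHz, 9.2 MHz, 11 MHz, 27.4 MHz} → 5.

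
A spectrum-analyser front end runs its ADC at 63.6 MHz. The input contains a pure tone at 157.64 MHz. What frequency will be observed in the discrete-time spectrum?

157.64 MHz mod fs = 30.44 MHz.
30.44 MHz ≤ fs/2 = 31.8 MHz, appears at 30.44 MHz.

30.44 MHz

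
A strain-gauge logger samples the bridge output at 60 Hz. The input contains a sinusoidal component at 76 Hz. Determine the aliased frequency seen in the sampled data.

76 Hz mod fs = 16 Hz.
16 Hz ≤ fs/2 = 30 Hz, appears at 16 Hz.

16 Hz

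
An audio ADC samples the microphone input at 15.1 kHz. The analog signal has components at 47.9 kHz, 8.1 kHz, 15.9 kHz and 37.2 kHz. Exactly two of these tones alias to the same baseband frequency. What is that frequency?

fs/2 = 7.55 kHz.
47.9 kHz mod fs = 2.6 kHz.
2.6 kHz ≤ fs/2 = 7.55 kHz, appears at 2.6 kHz.
8.1 kHz > fs/2 = 7.55 kHz, folds to fs − 8.1 kHz = 7 kHz.
15.9 kHz mod fs = 0.8 kHz.
0.8 kHz ≤ fs/2 = 7.55 kHz, appears at 0.8 kHz.
37.2 kHz mod fs = 7 kHz.
7 kHz ≤ fs/2 = 7.55 kHz, appears at 7 kHz.
8.1 kHz and 37.2 kHz both map to 7 kHz.

7 kHz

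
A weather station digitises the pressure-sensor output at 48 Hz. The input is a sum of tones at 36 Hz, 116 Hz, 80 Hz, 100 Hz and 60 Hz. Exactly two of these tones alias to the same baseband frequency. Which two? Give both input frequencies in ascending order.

36 Hz, 60 Hz

fs/2 = 24 Hz.
36 Hz > fs/2 = 24 Hz, folds to fs − 36 Hz = 12 Hz.
116 Hz mod fs = 20 Hz.
20 Hz ≤ fs/2 = 24 Hz, appears at 20 Hz.
80 Hz mod fs = 32 Hz.
32 Hz > fs/2 = 24 Hz, folds to fs − 32 Hz = 16 Hz.
100 Hz mod fs = 4 Hz.
4 Hz ≤ fs/2 = 24 Hz, appears at 4 Hz.
60 Hz mod fs = 12 Hz.
12 Hz ≤ fs/2 = 24 Hz, appears at 12 Hz.
36 Hz and 60 Hz both map to 12 Hz.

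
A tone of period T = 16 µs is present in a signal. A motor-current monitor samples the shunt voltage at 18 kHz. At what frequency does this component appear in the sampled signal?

8.5 kHz

T = 16 µs → f = 1/T = 62.5 kHz.
62.5 kHz mod fs = 8.5 kHz.
8.5 kHz ≤ fs/2 = 9 kHz, appears at 8.5 kHz.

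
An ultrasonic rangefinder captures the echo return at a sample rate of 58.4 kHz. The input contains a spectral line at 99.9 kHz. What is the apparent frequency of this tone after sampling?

99.9 kHz mod fs = 41.5 kHz.
41.5 kHz > fs/2 = 29.2 kHz, folds to fs − 41.5 kHz = 16.9 kHz.

16.9 kHz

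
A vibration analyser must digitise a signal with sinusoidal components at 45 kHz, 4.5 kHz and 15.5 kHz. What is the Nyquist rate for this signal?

90 kHz

Highest-frequency component: 45 kHz.
Nyquist rate = 2 × 45 kHz = 90 kHz.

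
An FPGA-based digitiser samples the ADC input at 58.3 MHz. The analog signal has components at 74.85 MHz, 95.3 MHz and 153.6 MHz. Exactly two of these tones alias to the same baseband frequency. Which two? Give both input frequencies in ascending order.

fs/2 = 29.15 MHz.
74.85 MHz mod fs = 16.55 MHz.
16.55 MHz ≤ fs/2 = 29.15 MHz, appears at 16.55 MHz.
95.3 MHz mod fs = 37 MHz.
37 MHz > fs/2 = 29.15 MHz, folds to fs − 37 MHz = 21.3 MHz.
153.6 MHz mod fs = 37 MHz.
37 MHz > fs/2 = 29.15 MHz, folds to fs − 37 MHz = 21.3 MHz.
95.3 MHz and 153.6 MHz both map to 21.3 MHz.

95.3 MHz, 153.6 MHz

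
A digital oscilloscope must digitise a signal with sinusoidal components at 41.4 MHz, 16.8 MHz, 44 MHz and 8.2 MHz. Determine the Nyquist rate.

88 MHz

Highest-frequency component: 44 MHz.
Nyquist rate = 2 × 44 MHz = 88 MHz.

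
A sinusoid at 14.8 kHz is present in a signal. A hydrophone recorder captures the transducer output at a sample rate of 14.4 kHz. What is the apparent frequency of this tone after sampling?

0.4 kHz

14.8 kHz mod fs = 0.4 kHz.
0.4 kHz ≤ fs/2 = 7.2 kHz, appears at 0.4 kHz.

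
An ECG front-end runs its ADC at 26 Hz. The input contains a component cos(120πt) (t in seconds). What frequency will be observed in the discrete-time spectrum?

ω = 120π rad/s → f = ω/(2π) = 60 Hz.
60 Hz mod fs = 8 Hz.
8 Hz ≤ fs/2 = 13 Hz, appears at 8 Hz.

8 Hz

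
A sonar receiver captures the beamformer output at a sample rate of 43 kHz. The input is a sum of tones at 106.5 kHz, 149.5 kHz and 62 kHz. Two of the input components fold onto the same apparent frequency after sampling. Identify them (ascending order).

fs/2 = 21.5 kHz.
106.5 kHz mod fs = 20.5 kHz.
20.5 kHz ≤ fs/2 = 21.5 kHz, appears at 20.5 kHz.
149.5 kHz mod fs = 20.5 kHz.
20.5 kHz ≤ fs/2 = 21.5 kHz, appears at 20.5 kHz.
62 kHz mod fs = 19 kHz.
19 kHz ≤ fs/2 = 21.5 kHz, appears at 19 kHz.
106.5 kHz and 149.5 kHz both map to 20.5 kHz.

106.5 kHz, 149.5 kHz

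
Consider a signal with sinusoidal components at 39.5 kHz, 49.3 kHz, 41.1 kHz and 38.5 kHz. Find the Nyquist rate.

98.6 kHz

Highest-frequency component: 49.3 kHz.
Nyquist rate = 2 × 49.3 kHz = 98.6 kHz.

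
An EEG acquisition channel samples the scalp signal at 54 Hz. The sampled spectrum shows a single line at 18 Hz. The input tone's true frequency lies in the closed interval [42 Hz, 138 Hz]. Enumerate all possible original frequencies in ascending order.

Frequencies that alias to 18 Hz are k·fs ± 18 Hz for integer k ≥ 0.
k=0: 18 Hz.
k=1: 36 Hz, 72 Hz.
k=2: 90 Hz, 126 Hz.
k=3: 144 Hz, 180 Hz.
Within [42 Hz, 138 Hz]: 72 Hz, 90 Hz, 126 Hz.

72 Hz, 90 Hz, 126 Hz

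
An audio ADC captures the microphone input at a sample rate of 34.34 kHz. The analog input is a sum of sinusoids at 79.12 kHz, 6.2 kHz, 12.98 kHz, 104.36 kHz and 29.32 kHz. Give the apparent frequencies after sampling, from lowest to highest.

fs/2 = 17.17 kHz.
79.12 kHz mod fs = 10.44 kHz.
10.44 kHz ≤ fs/2 = 17.17 kHz, appears at 10.44 kHz.
6.2 kHz ≤ fs/2 = 17.17 kHz, passes unchanged.
12.98 kHz ≤ fs/2 = 17.17 kHz, passes unchanged.
104.36 kHz mod fs = 1.34 kHz.
1.34 kHz ≤ fs/2 = 17.17 kHz, appears at 1.34 kHz.
29.32 kHz > fs/2 = 17.17 kHz, folds to fs − 29.32 kHz = 5.02 kHz.
Distinct values: {1.34 kHz, 5.02 kHz, 6.2 kHz, 10.44 kHz, 12.98 kHz}.

1.34 kHz, 5.02 kHz, 6.2 kHz, 10.44 kHz, 12.98 kHz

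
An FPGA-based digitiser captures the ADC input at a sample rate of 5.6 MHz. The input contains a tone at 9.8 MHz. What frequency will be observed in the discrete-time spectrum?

1.4 MHz

9.8 MHz mod fs = 4.2 MHz.
4.2 MHz > fs/2 = 2.8 MHz, folds to fs − 4.2 MHz = 1.4 MHz.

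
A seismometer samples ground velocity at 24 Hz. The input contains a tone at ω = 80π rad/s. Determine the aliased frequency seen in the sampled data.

8 Hz

ω = 80π rad/s → f = ω/(2π) = 40 Hz.
40 Hz mod fs = 16 Hz.
16 Hz > fs/2 = 12 Hz, folds to fs − 16 Hz = 8 Hz.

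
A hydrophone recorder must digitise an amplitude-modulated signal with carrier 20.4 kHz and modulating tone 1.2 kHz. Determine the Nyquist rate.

43.2 kHz

AM sidebands sit at fc ± fm = 19.2 kHz and 21.6 kHz.
Highest-frequency component: 21.6 kHz.
Nyquist rate = 2 × 21.6 kHz = 43.2 kHz.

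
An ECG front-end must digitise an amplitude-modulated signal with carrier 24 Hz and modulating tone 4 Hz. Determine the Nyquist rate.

56 Hz

AM sidebands sit at fc ± fm = 20 Hz and 28 Hz.
Highest-frequency component: 28 Hz.
Nyquist rate = 2 × 28 Hz = 56 Hz.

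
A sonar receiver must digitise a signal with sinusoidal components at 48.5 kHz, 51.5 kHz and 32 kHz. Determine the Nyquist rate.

103 kHz

Highest-frequency component: 51.5 kHz.
Nyquist rate = 2 × 51.5 kHz = 103 kHz.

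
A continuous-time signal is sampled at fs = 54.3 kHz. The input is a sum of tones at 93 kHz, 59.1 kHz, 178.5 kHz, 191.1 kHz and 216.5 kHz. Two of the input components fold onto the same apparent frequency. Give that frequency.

fs/2 = 27.15 kHz.
93 kHz mod fs = 38.7 kHz.
38.7 kHz > fs/2 = 27.15 kHz, folds to fs − 38.7 kHz = 15.6 kHz.
59.1 kHz mod fs = 4.8 kHz.
4.8 kHz ≤ fs/2 = 27.15 kHz, appears at 4.8 kHz.
178.5 kHz mod fs = 15.6 kHz.
15.6 kHz ≤ fs/2 = 27.15 kHz, appears at 15.6 kHz.
191.1 kHz mod fs = 28.2 kHz.
28.2 kHz > fs/2 = 27.15 kHz, folds to fs − 28.2 kHz = 26.1 kHz.
216.5 kHz mod fs = 53.6 kHz.
53.6 kHz > fs/2 = 27.15 kHz, folds to fs − 53.6 kHz = 0.7 kHz.
93 kHz and 178.5 kHz both map to 15.6 kHz.

15.6 kHz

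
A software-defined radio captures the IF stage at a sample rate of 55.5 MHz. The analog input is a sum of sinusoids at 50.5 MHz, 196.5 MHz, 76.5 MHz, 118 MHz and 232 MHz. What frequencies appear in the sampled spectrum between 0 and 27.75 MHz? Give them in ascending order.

fs/2 = 27.75 MHz.
50.5 MHz > fs/2 = 27.75 MHz, folds to fs − 50.5 MHz = 5 MHz.
196.5 MHz mod fs = 30 MHz.
30 MHz > fs/2 = 27.75 MHz, folds to fs − 30 MHz = 25.5 MHz.
76.5 MHz mod fs = 21 MHz.
21 MHz ≤ fs/2 = 27.75 MHz, appears at 21 MHz.
118 MHz mod fs = 7 MHz.
7 MHz ≤ fs/2 = 27.75 MHz, appears at 7 MHz.
232 MHz mod fs = 10 MHz.
10 MHz ≤ fs/2 = 27.75 MHz, appears at 10 MHz.
Distinct values: {5 MHz, 7 MHz, 10 MHz, 21 MHz, 25.5 MHz}.

5 MHz, 7 MHz, 10 MHz, 21 MHz, 25.5 MHz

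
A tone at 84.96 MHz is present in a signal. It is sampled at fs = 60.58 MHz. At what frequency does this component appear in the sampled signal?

24.38 MHz

84.96 MHz mod fs = 24.38 MHz.
24.38 MHz ≤ fs/2 = 30.29 MHz, appears at 24.38 MHz.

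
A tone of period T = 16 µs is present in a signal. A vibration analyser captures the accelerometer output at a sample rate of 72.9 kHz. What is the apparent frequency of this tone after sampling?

T = 16 µs → f = 1/T = 62.5 kHz.
62.5 kHz > fs/2 = 36.45 kHz, folds to fs − 62.5 kHz = 10.4 kHz.

10.4 kHz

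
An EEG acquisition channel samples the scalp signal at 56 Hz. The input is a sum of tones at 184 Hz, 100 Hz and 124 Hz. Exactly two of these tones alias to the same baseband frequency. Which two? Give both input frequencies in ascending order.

100 Hz, 124 Hz

fs/2 = 28 Hz.
184 Hz mod fs = 16 Hz.
16 Hz ≤ fs/2 = 28 Hz, appears at 16 Hz.
100 Hz mod fs = 44 Hz.
44 Hz > fs/2 = 28 Hz, folds to fs − 44 Hz = 12 Hz.
124 Hz mod fs = 12 Hz.
12 Hz ≤ fs/2 = 28 Hz, appears at 12 Hz.
100 Hz and 124 Hz both map to 12 Hz.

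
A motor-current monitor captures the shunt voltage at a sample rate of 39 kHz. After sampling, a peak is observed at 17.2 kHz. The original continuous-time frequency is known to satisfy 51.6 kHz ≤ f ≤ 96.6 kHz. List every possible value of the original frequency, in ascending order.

56.2 kHz, 60.8 kHz, 95.2 kHz

Frequencies that alias to 17.2 kHz are k·fs ± 17.2 kHz for integer k ≥ 0.
k=0: 17.2 kHz.
k=1: 21.8 kHz, 56.2 kHz.
k=2: 60.8 kHz, 95.2 kHz.
k=3: 99.8 kHz, 134.2 kHz.
Within [51.6 kHz, 96.6 kHz]: 56.2 kHz, 60.8 kHz, 95.2 kHz.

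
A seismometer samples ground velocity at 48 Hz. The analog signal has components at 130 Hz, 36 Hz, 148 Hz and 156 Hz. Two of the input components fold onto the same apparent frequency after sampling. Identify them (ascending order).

fs/2 = 24 Hz.
130 Hz mod fs = 34 Hz.
34 Hz > fs/2 = 24 Hz, folds to fs − 34 Hz = 14 Hz.
36 Hz > fs/2 = 24 Hz, folds to fs − 36 Hz = 12 Hz.
148 Hz mod fs = 4 Hz.
4 Hz ≤ fs/2 = 24 Hz, appears at 4 Hz.
156 Hz mod fs = 12 Hz.
12 Hz ≤ fs/2 = 24 Hz, appears at 12 Hz.
36 Hz and 156 Hz both map to 12 Hz.

36 Hz, 156 Hz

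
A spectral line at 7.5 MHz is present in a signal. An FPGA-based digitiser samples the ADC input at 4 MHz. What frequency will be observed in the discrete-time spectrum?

7.5 MHz mod fs = 3.5 MHz.
3.5 MHz > fs/2 = 2 MHz, folds to fs − 3.5 MHz = 0.5 MHz.

0.5 MHz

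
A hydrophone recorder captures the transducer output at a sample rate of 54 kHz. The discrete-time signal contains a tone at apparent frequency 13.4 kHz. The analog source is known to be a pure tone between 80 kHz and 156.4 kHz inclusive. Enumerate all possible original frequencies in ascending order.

94.6 kHz, 121.4 kHz, 148.6 kHz

Frequencies that alias to 13.4 kHz are k·fs ± 13.4 kHz for integer k ≥ 0.
k=0: 13.4 kHz.
k=1: 40.6 kHz, 67.4 kHz.
k=2: 94.6 kHz, 121.4 kHz.
k=3: 148.6 kHz, 175.4 kHz.
k=4: 202.6 kHz, 229.4 kHz.
Within [80 kHz, 156.4 kHz]: 94.6 kHz, 121.4 kHz, 148.6 kHz.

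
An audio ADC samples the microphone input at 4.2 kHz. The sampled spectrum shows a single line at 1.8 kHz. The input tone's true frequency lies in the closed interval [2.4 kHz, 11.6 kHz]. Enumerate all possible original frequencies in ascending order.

2.4 kHz, 6 kHz, 6.6 kHz, 10.2 kHz, 10.8 kHz

Frequencies that alias to 1.8 kHz are k·fs ± 1.8 kHz for integer k ≥ 0.
k=0: 1.8 kHz.
k=1: 2.4 kHz, 6 kHz.
k=2: 6.6 kHz, 10.2 kHz.
k=3: 10.8 kHz, 14.4 kHz.
k=4: 15 kHz, 18.6 kHz.
Within [2.4 kHz, 11.6 kHz]: 2.4 kHz, 6 kHz, 6.6 kHz, 10.2 kHz, 10.8 kHz.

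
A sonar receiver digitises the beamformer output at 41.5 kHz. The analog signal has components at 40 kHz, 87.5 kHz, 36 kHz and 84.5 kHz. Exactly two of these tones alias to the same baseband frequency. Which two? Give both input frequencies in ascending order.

40 kHz, 84.5 kHz

fs/2 = 20.75 kHz.
40 kHz > fs/2 = 20.75 kHz, folds to fs − 40 kHz = 1.5 kHz.
87.5 kHz mod fs = 4.5 kHz.
4.5 kHz ≤ fs/2 = 20.75 kHz, appears at 4.5 kHz.
36 kHz > fs/2 = 20.75 kHz, folds to fs − 36 kHz = 5.5 kHz.
84.5 kHz mod fs = 1.5 kHz.
1.5 kHz ≤ fs/2 = 20.75 kHz, appears at 1.5 kHz.
40 kHz and 84.5 kHz both map to 1.5 kHz.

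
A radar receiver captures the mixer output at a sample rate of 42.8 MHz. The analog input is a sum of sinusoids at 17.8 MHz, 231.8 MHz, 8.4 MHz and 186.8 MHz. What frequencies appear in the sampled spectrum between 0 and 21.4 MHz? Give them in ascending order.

8.4 MHz, 15.6 MHz, 17.8 MHz

fs/2 = 21.4 MHz.
17.8 MHz ≤ fs/2 = 21.4 MHz, passes unchanged.
231.8 MHz mod fs = 17.8 MHz.
17.8 MHz ≤ fs/2 = 21.4 MHz, appears at 17.8 MHz.
8.4 MHz ≤ fs/2 = 21.4 MHz, passes unchanged.
186.8 MHz mod fs = 15.6 MHz.
15.6 MHz ≤ fs/2 = 21.4 MHz, appears at 15.6 MHz.
Distinct values: {8.4 MHz, 15.6 MHz, 17.8 MHz}.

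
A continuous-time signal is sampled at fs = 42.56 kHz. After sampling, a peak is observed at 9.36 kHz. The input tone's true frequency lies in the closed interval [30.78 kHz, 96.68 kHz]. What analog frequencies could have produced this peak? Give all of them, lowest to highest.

33.2 kHz, 51.92 kHz, 75.76 kHz, 94.48 kHz

Frequencies that alias to 9.36 kHz are k·fs ± 9.36 kHz for integer k ≥ 0.
k=0: 9.36 kHz.
k=1: 33.2 kHz, 51.92 kHz.
k=2: 75.76 kHz, 94.48 kHz.
k=3: 118.32 kHz, 137.04 kHz.
Within [30.78 kHz, 96.68 kHz]: 33.2 kHz, 51.92 kHz, 75.76 kHz, 94.48 kHz.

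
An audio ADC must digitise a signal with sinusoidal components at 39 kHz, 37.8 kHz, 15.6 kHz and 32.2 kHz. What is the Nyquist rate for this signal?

Highest-frequency component: 39 kHz.
Nyquist rate = 2 × 39 kHz = 78 kHz.

78 kHz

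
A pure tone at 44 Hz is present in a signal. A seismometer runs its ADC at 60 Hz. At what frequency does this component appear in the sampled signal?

44 Hz > fs/2 = 30 Hz, folds to fs − 44 Hz = 16 Hz.

16 Hz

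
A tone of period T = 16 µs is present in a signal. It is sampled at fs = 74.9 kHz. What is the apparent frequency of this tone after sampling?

12.4 kHz

T = 16 µs → f = 1/T = 62.5 kHz.
62.5 kHz > fs/2 = 37.45 kHz, folds to fs − 62.5 kHz = 12.4 kHz.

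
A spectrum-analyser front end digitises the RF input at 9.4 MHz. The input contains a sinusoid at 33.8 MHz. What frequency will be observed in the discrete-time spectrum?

3.8 MHz

33.8 MHz mod fs = 5.6 MHz.
5.6 MHz > fs/2 = 4.7 MHz, folds to fs − 5.6 MHz = 3.8 MHz.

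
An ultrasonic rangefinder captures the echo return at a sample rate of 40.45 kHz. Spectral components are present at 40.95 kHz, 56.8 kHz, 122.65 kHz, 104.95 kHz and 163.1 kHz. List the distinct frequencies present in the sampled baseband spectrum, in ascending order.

0.5 kHz, 1.3 kHz, 16.35 kHz, 16.4 kHz

fs/2 = 20.225 kHz.
40.95 kHz mod fs = 0.5 kHz.
0.5 kHz ≤ fs/2 = 20.225 kHz, appears at 0.5 kHz.
56.8 kHz mod fs = 16.35 kHz.
16.35 kHz ≤ fs/2 = 20.225 kHz, appears at 16.35 kHz.
122.65 kHz mod fs = 1.3 kHz.
1.3 kHz ≤ fs/2 = 20.225 kHz, appears at 1.3 kHz.
104.95 kHz mod fs = 24.05 kHz.
24.05 kHz > fs/2 = 20.225 kHz, folds to fs − 24.05 kHz = 16.4 kHz.
163.1 kHz mod fs = 1.3 kHz.
1.3 kHz ≤ fs/2 = 20.225 kHz, appears at 1.3 kHz.
Distinct values: {0.5 kHz, 1.3 kHz, 16.35 kHz, 16.4 kHz}.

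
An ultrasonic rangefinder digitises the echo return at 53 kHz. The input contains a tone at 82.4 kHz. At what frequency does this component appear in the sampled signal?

82.4 kHz mod fs = 29.4 kHz.
29.4 kHz > fs/2 = 26.5 kHz, folds to fs − 29.4 kHz = 23.6 kHz.

23.6 kHz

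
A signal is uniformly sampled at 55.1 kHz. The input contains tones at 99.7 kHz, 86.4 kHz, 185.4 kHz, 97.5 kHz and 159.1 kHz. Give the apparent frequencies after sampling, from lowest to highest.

fs/2 = 27.55 kHz.
99.7 kHz mod fs = 44.6 kHz.
44.6 kHz > fs/2 = 27.55 kHz, folds to fs − 44.6 kHz = 10.5 kHz.
86.4 kHz mod fs = 31.3 kHz.
31.3 kHz > fs/2 = 27.55 kHz, folds to fs − 31.3 kHz = 23.8 kHz.
185.4 kHz mod fs = 20.1 kHz.
20.1 kHz ≤ fs/2 = 27.55 kHz, appears at 20.1 kHz.
97.5 kHz mod fs = 42.4 kHz.
42.4 kHz > fs/2 = 27.55 kHz, folds to fs − 42.4 kHz = 12.7 kHz.
159.1 kHz mod fs = 48.9 kHz.
48.9 kHz > fs/2 = 27.55 kHz, folds to fs − 48.9 kHz = 6.2 kHz.
Distinct values: {6.2 kHz, 10.5 kHz, 12.7 kHz, 20.1 kHz, 23.8 kHz}.

6.2 kHz, 10.5 kHz, 12.7 kHz, 20.1 kHz, 23.8 kHz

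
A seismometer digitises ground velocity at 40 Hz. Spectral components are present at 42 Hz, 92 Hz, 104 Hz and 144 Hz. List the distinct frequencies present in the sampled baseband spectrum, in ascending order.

fs/2 = 20 Hz.
42 Hz mod fs = 2 Hz.
2 Hz ≤ fs/2 = 20 Hz, appears at 2 Hz.
92 Hz mod fs = 12 Hz.
12 Hz ≤ fs/2 = 20 Hz, appears at 12 Hz.
104 Hz mod fs = 24 Hz.
24 Hz > fs/2 = 20 Hz, folds to fs − 24 Hz = 16 Hz.
144 Hz mod fs = 24 Hz.
24 Hz > fs/2 = 20 Hz, folds to fs − 24 Hz = 16 Hz.
Distinct values: {2 Hz, 12 Hz, 16 Hz}.

2 Hz, 12 Hz, 16 Hz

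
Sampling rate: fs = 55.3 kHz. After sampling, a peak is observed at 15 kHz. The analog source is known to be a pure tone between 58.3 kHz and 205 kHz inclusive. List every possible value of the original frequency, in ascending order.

Frequencies that alias to 15 kHz are k·fs ± 15 kHz for integer k ≥ 0.
k=0: 15 kHz.
k=1: 40.3 kHz, 70.3 kHz.
k=2: 95.6 kHz, 125.6 kHz.
k=3: 150.9 kHz, 180.9 kHz.
k=4: 206.2 kHz, 236.2 kHz.
Within [58.3 kHz, 205 kHz]: 70.3 kHz, 95.6 kHz, 125.6 kHz, 150.9 kHz, 180.9 kHz.

70.3 kHz, 95.6 kHz, 125.6 kHz, 150.9 kHz, 180.9 kHz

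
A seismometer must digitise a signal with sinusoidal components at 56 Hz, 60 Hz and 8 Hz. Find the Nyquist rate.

120 Hz

Highest-frequency component: 60 Hz.
Nyquist rate = 2 × 60 Hz = 120 Hz.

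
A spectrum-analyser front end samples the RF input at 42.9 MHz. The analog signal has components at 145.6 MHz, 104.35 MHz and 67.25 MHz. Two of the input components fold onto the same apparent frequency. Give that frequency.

fs/2 = 21.45 MHz.
145.6 MHz mod fs = 16.9 MHz.
16.9 MHz ≤ fs/2 = 21.45 MHz, appears at 16.9 MHz.
104.35 MHz mod fs = 18.55 MHz.
18.55 MHz ≤ fs/2 = 21.45 MHz, appears at 18.55 MHz.
67.25 MHz mod fs = 24.35 MHz.
24.35 MHz > fs/2 = 21.45 MHz, folds to fs − 24.35 MHz = 18.55 MHz.
67.25 MHz and 104.35 MHz both map to 18.55 MHz.

18.55 MHz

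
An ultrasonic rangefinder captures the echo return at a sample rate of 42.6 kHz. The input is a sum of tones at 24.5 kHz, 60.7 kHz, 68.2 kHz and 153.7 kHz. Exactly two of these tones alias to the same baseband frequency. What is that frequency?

18.1 kHz

fs/2 = 21.3 kHz.
24.5 kHz > fs/2 = 21.3 kHz, folds to fs − 24.5 kHz = 18.1 kHz.
60.7 kHz mod fs = 18.1 kHz.
18.1 kHz ≤ fs/2 = 21.3 kHz, appears at 18.1 kHz.
68.2 kHz mod fs = 25.6 kHz.
25.6 kHz > fs/2 = 21.3 kHz, folds to fs − 25.6 kHz = 17 kHz.
153.7 kHz mod fs = 25.9 kHz.
25.9 kHz > fs/2 = 21.3 kHz, folds to fs − 25.9 kHz = 16.7 kHz.
24.5 kHz and 60.7 kHz both map to 18.1 kHz.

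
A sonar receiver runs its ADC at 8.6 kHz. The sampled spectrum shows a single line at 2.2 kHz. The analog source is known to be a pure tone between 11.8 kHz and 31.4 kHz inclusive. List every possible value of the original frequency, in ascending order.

15 kHz, 19.4 kHz, 23.6 kHz, 28 kHz

Frequencies that alias to 2.2 kHz are k·fs ± 2.2 kHz for integer k ≥ 0.
k=0: 2.2 kHz.
k=1: 6.4 kHz, 10.8 kHz.
k=2: 15 kHz, 19.4 kHz.
k=3: 23.6 kHz, 28 kHz.
k=4: 32.2 kHz, 36.6 kHz.
Within [11.8 kHz, 31.4 kHz]: 15 kHz, 19.4 kHz, 23.6 kHz, 28 kHz.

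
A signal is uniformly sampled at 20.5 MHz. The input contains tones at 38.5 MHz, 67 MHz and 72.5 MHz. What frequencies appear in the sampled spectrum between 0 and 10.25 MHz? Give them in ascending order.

2.5 MHz, 5.5 MHz, 9.5 MHz

fs/2 = 10.25 MHz.
38.5 MHz mod fs = 18 MHz.
18 MHz > fs/2 = 10.25 MHz, folds to fs − 18 MHz = 2.5 MHz.
67 MHz mod fs = 5.5 MHz.
5.5 MHz ≤ fs/2 = 10.25 MHz, appears at 5.5 MHz.
72.5 MHz mod fs = 11 MHz.
11 MHz > fs/2 = 10.25 MHz, folds to fs − 11 MHz = 9.5 MHz.
Distinct values: {2.5 MHz, 5.5 MHz, 9.5 MHz}.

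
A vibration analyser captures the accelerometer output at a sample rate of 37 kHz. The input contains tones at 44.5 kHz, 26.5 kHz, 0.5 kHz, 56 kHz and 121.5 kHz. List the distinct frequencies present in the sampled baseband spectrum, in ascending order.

fs/2 = 18.5 kHz.
44.5 kHz mod fs = 7.5 kHz.
7.5 kHz ≤ fs/2 = 18.5 kHz, appears at 7.5 kHz.
26.5 kHz > fs/2 = 18.5 kHz, folds to fs − 26.5 kHz = 10.5 kHz.
0.5 kHz ≤ fs/2 = 18.5 kHz, passes unchanged.
56 kHz mod fs = 19 kHz.
19 kHz > fs/2 = 18.5 kHz, folds to fs − 19 kHz = 18 kHz.
121.5 kHz mod fs = 10.5 kHz.
10.5 kHz ≤ fs/2 = 18.5 kHz, appears at 10.5 kHz.
Distinct values: {0.5 kHz, 7.5 kHz, 10.5 kHz, 18 kHz}.

0.5 kHz, 7.5 kHz, 10.5 kHz, 18 kHz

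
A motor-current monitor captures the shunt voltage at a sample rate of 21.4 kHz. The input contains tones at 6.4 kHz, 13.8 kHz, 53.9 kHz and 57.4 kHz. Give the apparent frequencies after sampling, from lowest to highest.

6.4 kHz, 6.8 kHz, 7.6 kHz, 10.3 kHz

fs/2 = 10.7 kHz.
6.4 kHz ≤ fs/2 = 10.7 kHz, passes unchanged.
13.8 kHz > fs/2 = 10.7 kHz, folds to fs − 13.8 kHz = 7.6 kHz.
53.9 kHz mod fs = 11.1 kHz.
11.1 kHz > fs/2 = 10.7 kHz, folds to fs − 11.1 kHz = 10.3 kHz.
57.4 kHz mod fs = 14.6 kHz.
14.6 kHz > fs/2 = 10.7 kHz, folds to fs − 14.6 kHz = 6.8 kHz.
Distinct values: {6.4 kHz, 6.8 kHz, 7.6 kHz, 10.3 kHz}.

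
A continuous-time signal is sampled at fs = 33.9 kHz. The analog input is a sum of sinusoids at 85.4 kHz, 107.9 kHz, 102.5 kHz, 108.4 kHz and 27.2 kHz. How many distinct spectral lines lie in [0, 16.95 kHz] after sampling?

4

fs/2 = 16.95 kHz.
85.4 kHz mod fs = 17.6 kHz.
17.6 kHz > fs/2 = 16.95 kHz, folds to fs − 17.6 kHz = 16.3 kHz.
107.9 kHz mod fs = 6.2 kHz.
6.2 kHz ≤ fs/2 = 16.95 kHz, appears at 6.2 kHz.
102.5 kHz mod fs = 0.8 kHz.
0.8 kHz ≤ fs/2 = 16.95 kHz, appears at 0.8 kHz.
108.4 kHz mod fs = 6.7 kHz.
6.7 kHz ≤ fs/2 = 16.95 kHz, appears at 6.7 kHz.
27.2 kHz > fs/2 = 16.95 kHz, folds to fs − 27.2 kHz = 6.7 kHz.
Distinct values: {0.8 kHz, 6.2 kHz, 6.7 kHz, 16.3 kHz} → 4.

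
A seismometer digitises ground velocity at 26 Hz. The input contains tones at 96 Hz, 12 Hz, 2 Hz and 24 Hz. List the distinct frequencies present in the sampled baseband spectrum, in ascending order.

2 Hz, 8 Hz, 12 Hz

fs/2 = 13 Hz.
96 Hz mod fs = 18 Hz.
18 Hz > fs/2 = 13 Hz, folds to fs − 18 Hz = 8 Hz.
12 Hz ≤ fs/2 = 13 Hz, passes unchanged.
2 Hz ≤ fs/2 = 13 Hz, passes unchanged.
24 Hz > fs/2 = 13 Hz, folds to fs − 24 Hz = 2 Hz.
Distinct values: {2 Hz, 8 Hz, 12 Hz}.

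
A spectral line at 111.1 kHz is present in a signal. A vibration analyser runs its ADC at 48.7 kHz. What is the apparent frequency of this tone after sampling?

111.1 kHz mod fs = 13.7 kHz.
13.7 kHz ≤ fs/2 = 24.35 kHz, appears at 13.7 kHz.

13.7 kHz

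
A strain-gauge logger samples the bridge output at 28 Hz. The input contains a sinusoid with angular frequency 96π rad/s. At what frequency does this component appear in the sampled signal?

8 Hz

ω = 96π rad/s → f = ω/(2π) = 48 Hz.
48 Hz mod fs = 20 Hz.
20 Hz > fs/2 = 14 Hz, folds to fs − 20 Hz = 8 Hz.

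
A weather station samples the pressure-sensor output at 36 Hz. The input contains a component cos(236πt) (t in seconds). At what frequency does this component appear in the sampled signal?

ω = 236π rad/s → f = ω/(2π) = 118 Hz.
118 Hz mod fs = 10 Hz.
10 Hz ≤ fs/2 = 18 Hz, appears at 10 Hz.

10 Hz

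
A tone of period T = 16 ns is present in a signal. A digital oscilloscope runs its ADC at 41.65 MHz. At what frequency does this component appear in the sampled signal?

20.8 MHz

T = 16 ns → f = 1/T = 62.5 MHz.
62.5 MHz mod fs = 20.85 MHz.
20.85 MHz > fs/2 = 20.825 MHz, folds to fs − 20.85 MHz = 20.8 MHz.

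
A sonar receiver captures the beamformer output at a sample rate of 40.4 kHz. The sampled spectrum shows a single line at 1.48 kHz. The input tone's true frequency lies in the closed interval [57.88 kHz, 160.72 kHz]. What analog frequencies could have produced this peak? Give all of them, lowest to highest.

79.32 kHz, 82.28 kHz, 119.72 kHz, 122.68 kHz, 160.12 kHz

Frequencies that alias to 1.48 kHz are k·fs ± 1.48 kHz for integer k ≥ 0.
k=0: 1.48 kHz.
k=1: 38.92 kHz, 41.88 kHz.
k=2: 79.32 kHz, 82.28 kHz.
k=3: 119.72 kHz, 122.68 kHz.
k=4: 160.12 kHz, 163.08 kHz.
k=5: 200.52 kHz, 203.48 kHz.
Within [57.88 kHz, 160.72 kHz]: 79.32 kHz, 82.28 kHz, 119.72 kHz, 122.68 kHz, 160.12 kHz.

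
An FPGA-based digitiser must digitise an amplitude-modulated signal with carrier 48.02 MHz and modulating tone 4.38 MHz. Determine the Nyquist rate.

AM sidebands sit at fc ± fm = 43.64 MHz and 52.4 MHz.
Highest-frequency component: 52.4 MHz.
Nyquist rate = 2 × 52.4 MHz = 104.8 MHz.

104.8 MHz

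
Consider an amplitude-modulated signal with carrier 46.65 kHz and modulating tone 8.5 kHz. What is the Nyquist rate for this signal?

AM sidebands sit at fc ± fm = 38.15 kHz and 55.15 kHz.
Highest-frequency component: 55.15 kHz.
Nyquist rate = 2 × 55.15 kHz = 110.3 kHz.

110.3 kHz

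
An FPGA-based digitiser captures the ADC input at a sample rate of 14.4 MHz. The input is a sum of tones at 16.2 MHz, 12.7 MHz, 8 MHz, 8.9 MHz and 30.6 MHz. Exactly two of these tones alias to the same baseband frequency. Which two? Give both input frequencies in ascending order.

fs/2 = 7.2 MHz.
16.2 MHz mod fs = 1.8 MHz.
1.8 MHz ≤ fs/2 = 7.2 MHz, appears at 1.8 MHz.
12.7 MHz > fs/2 = 7.2 MHz, folds to fs − 12.7 MHz = 1.7 MHz.
8 MHz > fs/2 = 7.2 MHz, folds to fs − 8 MHz = 6.4 MHz.
8.9 MHz > fs/2 = 7.2 MHz, folds to fs − 8.9 MHz = 5.5 MHz.
30.6 MHz mod fs = 1.8 MHz.
1.8 MHz ≤ fs/2 = 7.2 MHz, appears at 1.8 MHz.
16.2 MHz and 30.6 MHz both map to 1.8 MHz.

16.2 MHz, 30.6 MHz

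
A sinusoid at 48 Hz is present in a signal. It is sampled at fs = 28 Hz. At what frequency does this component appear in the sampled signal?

8 Hz

48 Hz mod fs = 20 Hz.
20 Hz > fs/2 = 14 Hz, folds to fs − 20 Hz = 8 Hz.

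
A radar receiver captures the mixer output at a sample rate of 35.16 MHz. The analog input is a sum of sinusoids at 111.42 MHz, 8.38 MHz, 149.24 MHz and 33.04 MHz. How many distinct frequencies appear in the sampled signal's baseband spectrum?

4

fs/2 = 17.58 MHz.
111.42 MHz mod fs = 5.94 MHz.
5.94 MHz ≤ fs/2 = 17.58 MHz, appears at 5.94 MHz.
8.38 MHz ≤ fs/2 = 17.58 MHz, passes unchanged.
149.24 MHz mod fs = 8.6 MHz.
8.6 MHz ≤ fs/2 = 17.58 MHz, appears at 8.6 MHz.
33.04 MHz > fs/2 = 17.58 MHz, folds to fs − 33.04 MHz = 2.12 MHz.
Distinct values: {2.12 MHz, 5.94 MHz, 8.38 MHz, 8.6 MHz} → 4.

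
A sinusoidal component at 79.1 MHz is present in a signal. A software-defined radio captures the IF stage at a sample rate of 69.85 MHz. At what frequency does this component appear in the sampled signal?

9.25 MHz

79.1 MHz mod fs = 9.25 MHz.
9.25 MHz ≤ fs/2 = 34.925 MHz, appears at 9.25 MHz.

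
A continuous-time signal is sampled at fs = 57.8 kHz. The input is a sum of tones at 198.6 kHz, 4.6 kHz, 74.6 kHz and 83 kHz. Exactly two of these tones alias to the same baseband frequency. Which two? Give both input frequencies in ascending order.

fs/2 = 28.9 kHz.
198.6 kHz mod fs = 25.2 kHz.
25.2 kHz ≤ fs/2 = 28.9 kHz, appears at 25.2 kHz.
4.6 kHz ≤ fs/2 = 28.9 kHz, passes unchanged.
74.6 kHz mod fs = 16.8 kHz.
16.8 kHz ≤ fs/2 = 28.9 kHz, appears at 16.8 kHz.
83 kHz mod fs = 25.2 kHz.
25.2 kHz ≤ fs/2 = 28.9 kHz, appears at 25.2 kHz.
83 kHz and 198.6 kHz both map to 25.2 kHz.

83 kHz, 198.6 kHz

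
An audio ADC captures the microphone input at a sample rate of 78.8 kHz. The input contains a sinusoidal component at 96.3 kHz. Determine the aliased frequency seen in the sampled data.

96.3 kHz mod fs = 17.5 kHz.
17.5 kHz ≤ fs/2 = 39.4 kHz, appears at 17.5 kHz.

17.5 kHz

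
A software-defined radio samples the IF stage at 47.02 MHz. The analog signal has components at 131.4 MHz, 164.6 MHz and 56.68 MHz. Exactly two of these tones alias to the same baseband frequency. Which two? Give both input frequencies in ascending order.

fs/2 = 23.51 MHz.
131.4 MHz mod fs = 37.36 MHz.
37.36 MHz > fs/2 = 23.51 MHz, folds to fs − 37.36 MHz = 9.66 MHz.
164.6 MHz mod fs = 23.54 MHz.
23.54 MHz > fs/2 = 23.51 MHz, folds to fs − 23.54 MHz = 23.48 MHz.
56.68 MHz mod fs = 9.66 MHz.
9.66 MHz ≤ fs/2 = 23.51 MHz, appears at 9.66 MHz.
56.68 MHz and 131.4 MHz both map to 9.66 MHz.

56.68 MHz, 131.4 MHz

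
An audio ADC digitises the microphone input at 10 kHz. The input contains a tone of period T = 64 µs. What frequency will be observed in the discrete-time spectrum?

T = 64 µs → f = 1/T = 15.625 kHz.
15.625 kHz mod fs = 5.625 kHz.
5.625 kHz > fs/2 = 5 kHz, folds to fs − 5.625 kHz = 4.375 kHz.

4.375 kHz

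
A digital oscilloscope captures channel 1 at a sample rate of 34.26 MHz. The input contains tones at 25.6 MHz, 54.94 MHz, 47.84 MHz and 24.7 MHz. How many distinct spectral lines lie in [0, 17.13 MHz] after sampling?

fs/2 = 17.13 MHz.
25.6 MHz > fs/2 = 17.13 MHz, folds to fs − 25.6 MHz = 8.66 MHz.
54.94 MHz mod fs = 20.68 MHz.
20.68 MHz > fs/2 = 17.13 MHz, folds to fs − 20.68 MHz = 13.58 MHz.
47.84 MHz mod fs = 13.58 MHz.
13.58 MHz ≤ fs/2 = 17.13 MHz, appears at 13.58 MHz.
24.7 MHz > fs/2 = 17.13 MHz, folds to fs − 24.7 MHz = 9.56 MHz.
Distinct values: {8.66 MHz, 9.56 MHz, 13.58 MHz} → 3.

3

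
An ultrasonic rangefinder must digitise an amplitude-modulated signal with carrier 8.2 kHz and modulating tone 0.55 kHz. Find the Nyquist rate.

17.5 kHz

AM sidebands sit at fc ± fm = 7.65 kHz and 8.75 kHz.
Highest-frequency component: 8.75 kHz.
Nyquist rate = 2 × 8.75 kHz = 17.5 kHz.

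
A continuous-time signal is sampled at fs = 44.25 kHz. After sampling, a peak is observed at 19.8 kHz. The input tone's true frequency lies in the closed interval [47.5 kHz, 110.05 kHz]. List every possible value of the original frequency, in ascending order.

64.05 kHz, 68.7 kHz, 108.3 kHz

Frequencies that alias to 19.8 kHz are k·fs ± 19.8 kHz for integer k ≥ 0.
k=0: 19.8 kHz.
k=1: 24.45 kHz, 64.05 kHz.
k=2: 68.7 kHz, 108.3 kHz.
k=3: 112.95 kHz, 152.55 kHz.
Within [47.5 kHz, 110.05 kHz]: 64.05 kHz, 68.7 kHz, 108.3 kHz.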